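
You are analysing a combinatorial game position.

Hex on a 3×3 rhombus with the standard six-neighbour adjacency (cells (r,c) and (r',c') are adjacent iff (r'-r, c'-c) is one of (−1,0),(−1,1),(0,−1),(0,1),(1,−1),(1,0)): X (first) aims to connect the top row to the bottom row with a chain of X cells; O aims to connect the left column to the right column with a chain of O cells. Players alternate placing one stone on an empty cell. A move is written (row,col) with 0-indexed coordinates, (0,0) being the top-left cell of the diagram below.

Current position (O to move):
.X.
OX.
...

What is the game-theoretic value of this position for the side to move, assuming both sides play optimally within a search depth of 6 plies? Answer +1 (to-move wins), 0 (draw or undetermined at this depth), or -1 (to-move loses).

p1 O@[.X./OX./...]: (0,0)[OX./OX./...]-1* (0,2)[.XO/OX./...]-1 (1,2)[.X./OXO/...]-1 (2,0)[.X./OX./O..]-1 (2,1)[.X./OX./.O.]-1 (2,2)[.X./OX./..O]-1
p2 X@[OX./OX./...]: (0,2)[OXX/OX./...]+1* (1,2)[OX./OXX/...]+1 (2,0)[OX./OX./X..]+1 (2,1)[OX./OX./.X.]+1 (2,2)[OX./OX./..X]+1
p3 O@[OXX/OX./...]: (1,2)[OXX/OXO/...]-1* (2,0)[OXX/OX./O..]-1 (2,1)[OXX/OX./.O.]-1 (2,2)[OXX/OX./..O]-1
p4 X@[OXX/OXO/...]: (2,0)[OXX/OXO/X..]+1* (2,1)[OXX/OXO/.X.]+1 (2,2)[OXX/OXO/..X]+1
p5 O@[OXX/OXO/X..] terminal -1; root [.X./OX./...] d6

value(.X./OX./..., O) = -1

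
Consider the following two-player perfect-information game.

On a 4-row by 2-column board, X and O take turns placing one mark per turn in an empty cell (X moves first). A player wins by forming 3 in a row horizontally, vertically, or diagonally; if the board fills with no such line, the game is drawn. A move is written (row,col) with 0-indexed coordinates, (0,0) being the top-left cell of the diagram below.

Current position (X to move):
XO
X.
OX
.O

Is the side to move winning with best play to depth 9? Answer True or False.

X winning at [XO/X./OX/.O]: False

ply 1, X at XO/X./OX/.O | (1,1)=+0→XO/XX/OX/.O*; (3,0)=+0→XO/X./OX/XO
ply 2, O at XO/XX/OX/.O | (3,0)=+0→XO/XX/OX/OO*
ply 3: XO/XX/OX/OO is terminal +0 (X); from XO/X./OX/.O depth 9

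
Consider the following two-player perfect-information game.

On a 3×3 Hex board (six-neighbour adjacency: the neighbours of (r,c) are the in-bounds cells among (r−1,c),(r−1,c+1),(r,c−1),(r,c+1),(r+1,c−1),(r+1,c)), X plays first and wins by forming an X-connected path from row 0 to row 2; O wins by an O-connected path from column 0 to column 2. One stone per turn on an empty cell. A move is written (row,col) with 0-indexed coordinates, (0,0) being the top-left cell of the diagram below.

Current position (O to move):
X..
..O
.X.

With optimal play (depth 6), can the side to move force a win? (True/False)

[X../..O/.X.] O move#1: (0,1):-1/XO./..O/.X., (0,2):-1/X.O/..O/.X., (1,0):-1/X../O.O/.X., (1,1):+1/X../.OO/.X.*, (2,0):-1/X../..O/OX., (2,2):-1/X../..O/.XO
[X../.OO/.X.] X move#2: (0,1):-1/XX./.OO/.X.*, (0,2):-1/X.X/.OO/.X., (1,0):-1/X../XOO/.X., (2,0):-1/X../.OO/XX., (2,2):-1/X../.OO/.XX
[XX./.OO/.X.] O move#3: (0,2):+1/XXO/.OO/.X.*, (1,0):+1/XX./OOO/.X., (2,0):+1/XX./.OO/OX., (2,2):+1/XX./.OO/.XO
[XXO/.OO/.X.] X move#4: (1,0):-1/XXO/XOO/.X.*, (2,0):-1/XXO/.OO/XX., (2,2):-1/XXO/.OO/.XX
[XXO/XOO/.X.] O move#5: (2,0):+1/XXO/XOO/OX.*, (2,2):-1/XXO/XOO/.XO
[XXO/XOO/OX.] end (terminal -1, X#6); searched X../..O/.X. to 6

O winning at [X../..O/.X.]: True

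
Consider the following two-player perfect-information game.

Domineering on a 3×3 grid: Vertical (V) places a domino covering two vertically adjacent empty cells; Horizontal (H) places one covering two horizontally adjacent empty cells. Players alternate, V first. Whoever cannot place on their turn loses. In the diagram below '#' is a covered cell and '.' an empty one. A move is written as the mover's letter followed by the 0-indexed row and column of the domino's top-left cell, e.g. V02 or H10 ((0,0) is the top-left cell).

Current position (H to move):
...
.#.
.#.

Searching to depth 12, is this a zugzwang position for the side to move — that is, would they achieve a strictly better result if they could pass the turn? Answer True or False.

zugzwang(.../.#./.#., H) = False

p1 H@[.../.#./.#.]: H00[##./.#./.#.]-1* H01[.##/.#./.#.]-1
p2 V@[##./.#./.#.]: V02[###/.##/.#.]+1* V10[##./##./##.]+1 V12[##./.##/.##]+1
p3 H@[###/.##/.#.] terminal -1; root [.../.#./.#.] d12
if H skipped the turn, V would face:
~ p1 V@[.../.#./.#.]: V00[#../##./.#.]+1* V02[..#/.##/.#.]+1 V10[.../##./##.]+1 V12[.../.##/.##]+1
~ p2 H@[#../##./.#.]: H01[###/##./.#.]-1*
~ p3 V@[###/##./.#.]: V12[###/###/.##]+1*
~ p4 H@[###/###/.##] terminal -1; root [.../.#./.#.] d12
compare (H): move=-1 vs pass=-1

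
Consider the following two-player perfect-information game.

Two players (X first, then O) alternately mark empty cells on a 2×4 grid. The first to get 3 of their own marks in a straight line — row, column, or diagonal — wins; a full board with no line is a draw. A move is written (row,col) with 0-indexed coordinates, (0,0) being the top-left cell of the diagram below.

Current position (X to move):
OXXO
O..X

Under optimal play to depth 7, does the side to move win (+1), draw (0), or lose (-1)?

value(OXXO/O..X, X) = 0

[OXXO/O..X] X move#1: (1,1):+0/OXXO/OX.X*, (1,2):+0/OXXO/O.XX
[OXXO/OX.X] O move#2: (1,2):+0/OXXO/OXOX*
[OXXO/OXOX] end (terminal +0, X#3); searched OXXO/O..X to 7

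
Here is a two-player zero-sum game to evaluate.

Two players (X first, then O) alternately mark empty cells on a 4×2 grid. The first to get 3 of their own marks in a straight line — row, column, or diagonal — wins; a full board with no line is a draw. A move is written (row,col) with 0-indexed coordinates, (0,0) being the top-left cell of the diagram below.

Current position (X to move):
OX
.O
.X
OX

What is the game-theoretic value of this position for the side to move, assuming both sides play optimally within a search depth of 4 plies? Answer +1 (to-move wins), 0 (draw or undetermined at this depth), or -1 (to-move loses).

ply 1, X at OX/.O/.X/OX | (1,0)=+0→OX/XO/.X/OX*; (2,0)=+0→OX/.O/XX/OX
ply 2, O at OX/XO/.X/OX | (2,0)=+0→OX/XO/OX/OX*
ply 3: OX/XO/OX/OX is terminal +0 (X); from OX/.O/.X/OX depth 4

value(OX/.O/.X/OX, X) = 0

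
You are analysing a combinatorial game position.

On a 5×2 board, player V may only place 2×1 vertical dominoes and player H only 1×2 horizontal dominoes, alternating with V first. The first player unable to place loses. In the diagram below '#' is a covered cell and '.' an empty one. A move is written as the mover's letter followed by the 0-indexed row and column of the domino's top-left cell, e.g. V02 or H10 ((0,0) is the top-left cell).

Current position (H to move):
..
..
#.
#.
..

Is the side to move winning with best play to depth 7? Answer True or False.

H winning at [../../#./#./..]: True

p1 H@[../../#./#./..]: H00[##/../#./#./..]+1* H10[../##/#./#./..]+1 H40[../../#./#./##]-1
p2 V@[##/../#./#./..]: V11[##/.#/##/#./..]-1* V21[##/../##/##/..]-1 V31[##/../#./##/.#]-1
p3 H@[##/.#/##/#./..]: H40[##/.#/##/#./##]+1*
p4 V@[##/.#/##/#./##] terminal -1; root [../../#./#./..] d7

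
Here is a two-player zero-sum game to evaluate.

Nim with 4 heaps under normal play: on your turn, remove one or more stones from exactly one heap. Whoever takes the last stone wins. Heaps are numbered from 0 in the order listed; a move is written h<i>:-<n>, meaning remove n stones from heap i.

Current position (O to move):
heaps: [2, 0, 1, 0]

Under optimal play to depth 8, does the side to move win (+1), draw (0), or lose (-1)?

ply 1, O at (2,0,1,0) | h0:-1=+1→(1,0,1,0)*; h0:-2=-1→(0,0,1,0); h2:-1=-1→(2,0,0,0)
ply 2, X at (1,0,1,0) | h0:-1=-1→(0,0,1,0)*; h2:-1=-1→(1,0,0,0)
ply 3, O at (0,0,1,0) | h2:-1=+1→(0,0,0,0)*
ply 4: (0,0,0,0) is terminal -1 (X); from (2,0,1,0) depth 8

value((2,0,1,0), O) = +1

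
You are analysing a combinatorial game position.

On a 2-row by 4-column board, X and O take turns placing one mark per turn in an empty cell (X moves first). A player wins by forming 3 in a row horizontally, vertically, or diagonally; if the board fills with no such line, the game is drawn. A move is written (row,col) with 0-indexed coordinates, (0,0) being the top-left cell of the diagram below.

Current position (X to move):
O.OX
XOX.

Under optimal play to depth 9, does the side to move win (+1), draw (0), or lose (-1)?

ply 1, X at O.OX/XOX. | (0,1)=+0→OXOX/XOX.*; (1,3)=-1→O.OX/XOXX
ply 2, O at OXOX/XOX. | (1,3)=+0→OXOX/XOXO*
ply 3: OXOX/XOXO is terminal +0 (X); from O.OX/XOX. depth 9

value(O.OX/XOX., X) = 0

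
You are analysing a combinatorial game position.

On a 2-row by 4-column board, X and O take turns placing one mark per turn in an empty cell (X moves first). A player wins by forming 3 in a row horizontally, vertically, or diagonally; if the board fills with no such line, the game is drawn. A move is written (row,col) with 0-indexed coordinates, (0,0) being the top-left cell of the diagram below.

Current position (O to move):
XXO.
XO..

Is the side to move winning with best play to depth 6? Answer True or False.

[XXO./XO..] O move#1: (0,3):+0/XXOO/XO..*, (1,2):+0/XXO./XOO., (1,3):+0/XXO./XO.O
[XXOO/XO..] X move#2: (1,2):+0/XXOO/XOX.*, (1,3):+0/XXOO/XO.X
[XXOO/XOX.] O move#3: (1,3):+0/XXOO/XOXO*
[XXOO/XOXO] end (terminal +0, X#4); searched XXO./XO.. to 6

O winning at [XXO./XO..]: False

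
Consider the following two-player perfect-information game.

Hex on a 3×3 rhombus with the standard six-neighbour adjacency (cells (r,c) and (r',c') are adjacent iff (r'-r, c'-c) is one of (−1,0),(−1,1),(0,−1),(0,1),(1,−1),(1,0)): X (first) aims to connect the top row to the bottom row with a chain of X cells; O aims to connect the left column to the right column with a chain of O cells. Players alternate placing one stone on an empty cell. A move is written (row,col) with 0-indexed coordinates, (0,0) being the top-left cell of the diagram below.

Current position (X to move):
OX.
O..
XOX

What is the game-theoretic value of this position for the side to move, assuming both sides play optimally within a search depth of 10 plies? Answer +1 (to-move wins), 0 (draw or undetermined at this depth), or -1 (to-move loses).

p1 X@[OX./O../XOX]: (0,2)[OXX/O../XOX]+1* (1,1)[OX./OX./XOX]+1 (1,2)[OX./O.X/XOX]+1
p2 O@[OXX/O../XOX]: (1,1)[OXX/OO./XOX]-1* (1,2)[OXX/O.O/XOX]-1
p3 X@[OXX/OO./XOX]: (1,2)[OXX/OOX/XOX]+1*
p4 O@[OXX/OOX/XOX] terminal -1; root [OX./O../XOX] d10

value(OX./O../XOX, X) = +1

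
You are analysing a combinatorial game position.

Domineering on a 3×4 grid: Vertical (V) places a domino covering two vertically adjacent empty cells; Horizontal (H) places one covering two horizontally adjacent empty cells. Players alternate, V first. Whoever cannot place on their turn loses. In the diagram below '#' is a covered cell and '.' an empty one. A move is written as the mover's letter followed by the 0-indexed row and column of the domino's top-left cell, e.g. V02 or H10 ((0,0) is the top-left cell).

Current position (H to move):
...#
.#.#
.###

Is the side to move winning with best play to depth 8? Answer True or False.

p1 H@[...#/.#.#/.###]: H00[##.#/.#.#/.###]-1* H01[.###/.#.#/.###]-1
p2 V@[##.#/.#.#/.###]: V02[####/.###/.###]+1* V10[##.#/##.#/####]+1
p3 H@[####/.###/.###] terminal -1; root [...#/.#.#/.###] d8

H winning at [...#/.#.#/.###]: False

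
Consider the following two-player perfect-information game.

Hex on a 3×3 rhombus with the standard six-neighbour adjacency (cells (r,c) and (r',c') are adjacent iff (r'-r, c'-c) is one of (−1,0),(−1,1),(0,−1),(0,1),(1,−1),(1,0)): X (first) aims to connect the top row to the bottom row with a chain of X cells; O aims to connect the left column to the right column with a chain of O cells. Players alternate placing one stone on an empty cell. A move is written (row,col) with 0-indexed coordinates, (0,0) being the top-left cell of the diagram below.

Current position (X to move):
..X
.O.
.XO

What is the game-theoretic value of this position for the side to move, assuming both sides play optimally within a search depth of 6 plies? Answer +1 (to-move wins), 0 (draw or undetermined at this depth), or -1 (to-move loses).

value(..X/.O./.XO, X) = +1

p1 X@[..X/.O./.XO]: (0,0)[X.X/.O./.XO]-1 (0,1)[.XX/.O./.XO]-1 (1,0)[..X/XO./.XO]+1* (1,2)[..X/.OX/.XO]+1 (2,0)[..X/.O./XXO]+1
p2 O@[..X/XO./.XO]: (0,0)[O.X/XO./.XO]-1* (0,1)[.OX/XO./.XO]-1 (1,2)[..X/XOO/.XO]-1 (2,0)[..X/XO./OXO]-1
p3 X@[O.X/XO./.XO]: (0,1)[OXX/XO./.XO]+1* (1,2)[O.X/XOX/.XO]+1 (2,0)[O.X/XO./XXO]+1
p4 O@[OXX/XO./.XO]: (1,2)[OXX/XOO/.XO]-1* (2,0)[OXX/XO./OXO]-1
p5 X@[OXX/XOO/.XO]: (2,0)[OXX/XOO/XXO]+1*
p6 O@[OXX/XOO/XXO] terminal -1; root [..X/.O./.XO] d6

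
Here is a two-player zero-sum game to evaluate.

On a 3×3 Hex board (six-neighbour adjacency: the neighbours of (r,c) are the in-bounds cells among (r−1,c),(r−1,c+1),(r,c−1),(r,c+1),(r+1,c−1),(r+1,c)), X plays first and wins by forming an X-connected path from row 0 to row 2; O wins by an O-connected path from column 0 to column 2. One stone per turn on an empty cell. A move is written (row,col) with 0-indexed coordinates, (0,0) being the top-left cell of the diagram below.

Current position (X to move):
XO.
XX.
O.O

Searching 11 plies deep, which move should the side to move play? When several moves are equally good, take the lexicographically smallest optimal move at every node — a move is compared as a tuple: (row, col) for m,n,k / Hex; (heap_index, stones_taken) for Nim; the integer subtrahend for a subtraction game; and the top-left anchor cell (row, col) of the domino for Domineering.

ply 1, X at XO./XX./O.O | (0,2)=-1→XOX/XX./O.O; (1,2)=-1→XO./XXX/O.O; (2,1)=+1→XO./XX./OXO*
ply 2: XO./XX./OXO is terminal -1 (O); from XO./XX./O.O depth 11

X's best at [XO./XX./O.O]: (2,1)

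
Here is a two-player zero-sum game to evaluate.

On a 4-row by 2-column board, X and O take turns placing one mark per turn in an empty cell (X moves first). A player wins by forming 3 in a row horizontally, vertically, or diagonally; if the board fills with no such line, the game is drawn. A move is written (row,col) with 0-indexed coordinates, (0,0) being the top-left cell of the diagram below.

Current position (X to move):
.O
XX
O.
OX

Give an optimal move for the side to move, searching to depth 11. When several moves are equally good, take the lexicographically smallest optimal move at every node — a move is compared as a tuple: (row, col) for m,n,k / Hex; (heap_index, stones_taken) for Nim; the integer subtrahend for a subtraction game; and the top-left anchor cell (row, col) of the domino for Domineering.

X's best at [.O/XX/O./OX]: (2,1)

p1 X@[.O/XX/O./OX]: (0,0)[XO/XX/O./OX]+0 (2,1)[.O/XX/OX/OX]+1*
p2 O@[.O/XX/OX/OX] terminal -1; root [.O/XX/O./OX] d11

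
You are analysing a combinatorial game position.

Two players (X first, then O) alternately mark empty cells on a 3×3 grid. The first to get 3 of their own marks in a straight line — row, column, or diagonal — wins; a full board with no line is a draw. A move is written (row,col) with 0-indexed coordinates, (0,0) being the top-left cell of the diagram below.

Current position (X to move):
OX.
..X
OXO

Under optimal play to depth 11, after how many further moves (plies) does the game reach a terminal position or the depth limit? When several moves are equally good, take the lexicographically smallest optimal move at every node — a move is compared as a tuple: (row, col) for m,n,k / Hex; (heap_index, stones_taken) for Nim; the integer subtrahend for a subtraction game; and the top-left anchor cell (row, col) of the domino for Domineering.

p1 X@[OX./..X/OXO]: (0,2)[OXX/..X/OXO]-1 (1,0)[OX./X.X/OXO]-1 (1,1)[OX./.XX/OXO]+1*
p2 O@[OX./.XX/OXO] terminal -1; root [OX./..X/OXO] d11

PV length from [OX./..X/OXO]: 1 ply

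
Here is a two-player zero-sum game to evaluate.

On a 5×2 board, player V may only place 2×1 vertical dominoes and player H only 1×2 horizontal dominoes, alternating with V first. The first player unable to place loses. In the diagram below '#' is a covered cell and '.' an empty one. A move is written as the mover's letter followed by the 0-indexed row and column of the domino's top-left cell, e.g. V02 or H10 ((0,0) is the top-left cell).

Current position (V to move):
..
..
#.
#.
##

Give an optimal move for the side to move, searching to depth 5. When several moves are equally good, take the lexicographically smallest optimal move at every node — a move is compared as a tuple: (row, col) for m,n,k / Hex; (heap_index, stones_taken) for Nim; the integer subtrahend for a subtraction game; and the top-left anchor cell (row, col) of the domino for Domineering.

V's best at [../../#./#./##]: V00

p1 V@[../../#./#./##]: V00[#./#./#./#./##]+1* V01[.#/.#/#./#./##]+1 V11[../.#/##/#./##]-1 V21[../../##/##/##]-1
p2 H@[#./#./#./#./##] terminal -1; root [../../#./#./##] d5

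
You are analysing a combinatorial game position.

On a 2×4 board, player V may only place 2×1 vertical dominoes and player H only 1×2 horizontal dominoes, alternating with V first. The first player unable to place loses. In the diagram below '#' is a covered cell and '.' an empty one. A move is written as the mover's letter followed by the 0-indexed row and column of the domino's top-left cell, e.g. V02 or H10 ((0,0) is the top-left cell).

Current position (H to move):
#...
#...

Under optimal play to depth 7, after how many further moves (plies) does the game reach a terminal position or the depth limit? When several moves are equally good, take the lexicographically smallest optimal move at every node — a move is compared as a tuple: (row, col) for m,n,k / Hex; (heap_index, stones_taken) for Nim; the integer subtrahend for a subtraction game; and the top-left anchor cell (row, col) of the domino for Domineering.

PV length from [#.../#...]: 3 plies

p1 H@[#.../#...]: H01[###./#...]+1* H02[#.##/#...]+1 H11[#.../###.]+1 H12[#.../#.##]+1
p2 V@[###./#...]: V03[####/#..#]-1*
p3 H@[####/#..#]: H11[####/####]+1*
p4 V@[####/####] terminal -1; root [#.../#...] d7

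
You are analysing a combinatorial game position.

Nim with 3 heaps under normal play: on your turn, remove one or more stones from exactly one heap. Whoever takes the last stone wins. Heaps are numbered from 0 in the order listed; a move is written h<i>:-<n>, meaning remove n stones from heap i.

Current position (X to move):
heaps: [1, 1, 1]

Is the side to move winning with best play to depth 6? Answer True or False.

X winning at [(1,1,1)]: True

p1 X@[(1,1,1)]: h0:-1[(0,1,1)]+1* h1:-1[(1,0,1)]+1 h2:-1[(1,1,0)]+1
p2 O@[(0,1,1)]: h1:-1[(0,0,1)]-1* h2:-1[(0,1,0)]-1
p3 X@[(0,0,1)]: h2:-1[(0,0,0)]+1*
p4 O@[(0,0,0)] terminal -1; root [(1,1,1)] d6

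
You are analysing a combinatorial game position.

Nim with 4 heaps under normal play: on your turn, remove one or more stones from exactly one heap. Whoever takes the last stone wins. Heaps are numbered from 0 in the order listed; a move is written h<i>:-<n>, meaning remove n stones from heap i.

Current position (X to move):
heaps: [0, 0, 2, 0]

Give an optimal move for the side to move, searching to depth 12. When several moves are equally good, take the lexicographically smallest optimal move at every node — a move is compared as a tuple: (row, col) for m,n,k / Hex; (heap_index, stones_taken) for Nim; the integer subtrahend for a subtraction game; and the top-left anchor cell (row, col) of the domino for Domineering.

ply 1, X at (0,0,2,0) | h2:-1=-1→(0,0,1,0); h2:-2=+1→(0,0,0,0)*
ply 2: (0,0,0,0) is terminal -1 (O); from (0,0,2,0) depth 12

X's best at [(0,0,2,0)]: h2:-2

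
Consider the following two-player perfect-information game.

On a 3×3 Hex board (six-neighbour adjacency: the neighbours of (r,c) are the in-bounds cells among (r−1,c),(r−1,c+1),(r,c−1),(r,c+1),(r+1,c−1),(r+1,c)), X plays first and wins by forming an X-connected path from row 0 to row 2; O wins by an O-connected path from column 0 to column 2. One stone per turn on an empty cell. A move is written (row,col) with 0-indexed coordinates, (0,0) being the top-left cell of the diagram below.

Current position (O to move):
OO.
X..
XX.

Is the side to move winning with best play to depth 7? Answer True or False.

O winning at [OO./X../XX.]: True

ply 1, O at OO./X../XX. | (0,2)=+1→OOO/X../XX.*; (1,1)=+1→OO./XO./XX.; (1,2)=+1→OO./X.O/XX.; (2,2)=-1→OO./X../XXO
ply 2: OOO/X../XX. is terminal -1 (X); from OO./X../XX. depth 7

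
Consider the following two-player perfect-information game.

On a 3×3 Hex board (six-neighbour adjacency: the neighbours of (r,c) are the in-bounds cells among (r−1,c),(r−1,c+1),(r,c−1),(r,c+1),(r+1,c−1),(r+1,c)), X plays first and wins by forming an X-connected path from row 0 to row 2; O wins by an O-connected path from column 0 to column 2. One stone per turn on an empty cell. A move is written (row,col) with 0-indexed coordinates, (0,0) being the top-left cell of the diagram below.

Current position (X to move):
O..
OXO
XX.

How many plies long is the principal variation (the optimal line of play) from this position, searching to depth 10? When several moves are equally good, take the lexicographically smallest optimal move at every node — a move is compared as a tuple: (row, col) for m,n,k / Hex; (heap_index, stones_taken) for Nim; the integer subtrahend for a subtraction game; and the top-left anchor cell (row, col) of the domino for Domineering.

p1 X@[O../OXO/XX.]: (0,1)[OX./OXO/XX.]+1* (0,2)[O.X/OXO/XX.]+1 (2,2)[O../OXO/XXX]+1
p2 O@[OX./OXO/XX.] terminal -1; root [O../OXO/XX.] d10

PV length from [O../OXO/XX.]: 1 ply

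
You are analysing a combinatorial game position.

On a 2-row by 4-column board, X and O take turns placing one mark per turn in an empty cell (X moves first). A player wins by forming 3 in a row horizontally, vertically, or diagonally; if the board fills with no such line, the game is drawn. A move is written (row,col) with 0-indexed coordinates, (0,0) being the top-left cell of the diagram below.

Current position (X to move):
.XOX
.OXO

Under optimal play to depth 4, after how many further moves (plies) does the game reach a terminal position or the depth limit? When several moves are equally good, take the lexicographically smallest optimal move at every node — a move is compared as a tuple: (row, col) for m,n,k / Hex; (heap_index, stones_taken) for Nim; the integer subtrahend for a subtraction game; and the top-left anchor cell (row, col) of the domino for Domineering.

PV length from [.XOX/.OXO]: 2 plies

p1 X@[.XOX/.OXO]: (0,0)[XXOX/.OXO]+0* (1,0)[.XOX/XOXO]+0
p2 O@[XXOX/.OXO]: (1,0)[XXOX/OOXO]+0*
p3 X@[XXOX/OOXO] terminal +0; root [.XOX/.OXO] d4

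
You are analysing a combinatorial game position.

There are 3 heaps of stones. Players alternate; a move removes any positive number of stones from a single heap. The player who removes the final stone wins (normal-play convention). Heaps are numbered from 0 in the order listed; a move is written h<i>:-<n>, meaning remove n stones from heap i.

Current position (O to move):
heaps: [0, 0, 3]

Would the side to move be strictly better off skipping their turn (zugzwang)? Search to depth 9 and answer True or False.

ply 1, O at (0,0,3) | h2:-1=-1→(0,0,2); h2:-2=-1→(0,0,1); h2:-3=+1→(0,0,0)*
ply 2: (0,0,0) is terminal -1 (X); from (0,0,3) depth 9
suppose O passes — search the same position with X to move:
pass> ply 1, X at (0,0,3) | h2:-1=-1→(0,0,2); h2:-2=-1→(0,0,1); h2:-3=+1→(0,0,0)*
pass> ply 2: (0,0,0) is terminal -1 (O); from (0,0,3) depth 9
for O: play +1, pass -1

zugzwang((0,0,3), O) = False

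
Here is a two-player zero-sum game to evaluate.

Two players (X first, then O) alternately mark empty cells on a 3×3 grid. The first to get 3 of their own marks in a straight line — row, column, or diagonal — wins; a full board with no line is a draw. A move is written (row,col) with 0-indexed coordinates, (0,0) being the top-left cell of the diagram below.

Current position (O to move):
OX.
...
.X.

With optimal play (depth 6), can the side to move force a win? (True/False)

p1 O@[OX./.../.X.]: (0,2)[OXO/.../.X.]-1 (1,0)[OX./O../.X.]-1 (1,1)[OX./.O./.X.]+1* (1,2)[OX./..O/.X.]-1 (2,0)[OX./.../OX.]-1 (2,2)[OX./.../.XO]-1
p2 X@[OX./.O./.X.]: (0,2)[OXX/.O./.X.]-1* (1,0)[OX./XO./.X.]-1 (1,2)[OX./.OX/.X.]-1 (2,0)[OX./.O./XX.]-1 (2,2)[OX./.O./.XX]-1
p3 O@[OXX/.O./.X.]: (1,0)[OXX/OO./.X.]+1* (1,2)[OXX/.OO/.X.]+1 (2,0)[OXX/.O./OX.]+1 (2,2)[OXX/.O./.XO]+1
p4 X@[OXX/OO./.X.]: (1,2)[OXX/OOX/.X.]-1* (2,0)[OXX/OO./XX.]-1 (2,2)[OXX/OO./.XX]-1
p5 O@[OXX/OOX/.X.]: (2,0)[OXX/OOX/OX.]+1* (2,2)[OXX/OOX/.XO]+1
p6 X@[OXX/OOX/OX.] terminal -1; root [OX./.../.X.] d6

O winning at [OX./.../.X.]: True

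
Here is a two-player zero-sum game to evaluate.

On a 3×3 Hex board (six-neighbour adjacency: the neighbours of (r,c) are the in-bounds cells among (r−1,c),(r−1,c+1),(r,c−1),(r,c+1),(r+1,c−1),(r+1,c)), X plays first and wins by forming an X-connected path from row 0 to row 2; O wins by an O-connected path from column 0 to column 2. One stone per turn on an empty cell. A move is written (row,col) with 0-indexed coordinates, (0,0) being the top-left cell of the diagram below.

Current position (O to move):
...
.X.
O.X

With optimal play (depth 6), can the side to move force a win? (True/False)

p1 O@[.../.X./O.X]: (0,0)[O../.X./O.X]-1* (0,1)[.O./.X./O.X]-1 (0,2)[..O/.X./O.X]-1 (1,0)[.../OX./O.X]-1 (1,2)[.../.XO/O.X]-1 (2,1)[.../.X./OOX]-1
p2 X@[O../.X./O.X]: (0,1)[OX./.X./O.X]+1* (0,2)[O.X/.X./O.X]+1 (1,0)[O../XX./O.X]+1 (1,2)[O../.XX/O.X]+1 (2,1)[O../.X./OXX]+1
p3 O@[OX./.X./O.X]: (0,2)[OXO/.X./O.X]-1* (1,0)[OX./OX./O.X]-1 (1,2)[OX./.XO/O.X]-1 (2,1)[OX./.X./OOX]-1
p4 X@[OXO/.X./O.X]: (1,0)[OXO/XX./O.X]+1* (1,2)[OXO/.XX/O.X]+1 (2,1)[OXO/.X./OXX]+1
p5 O@[OXO/XX./O.X]: (1,2)[OXO/XXO/O.X]-1* (2,1)[OXO/XX./OOX]-1
p6 X@[OXO/XXO/O.X]: (2,1)[OXO/XXO/OXX]+1*
p7 O@[OXO/XXO/OXX] terminal -1; root [.../.X./O.X] d6

O winning at [.../.X./O.X]: False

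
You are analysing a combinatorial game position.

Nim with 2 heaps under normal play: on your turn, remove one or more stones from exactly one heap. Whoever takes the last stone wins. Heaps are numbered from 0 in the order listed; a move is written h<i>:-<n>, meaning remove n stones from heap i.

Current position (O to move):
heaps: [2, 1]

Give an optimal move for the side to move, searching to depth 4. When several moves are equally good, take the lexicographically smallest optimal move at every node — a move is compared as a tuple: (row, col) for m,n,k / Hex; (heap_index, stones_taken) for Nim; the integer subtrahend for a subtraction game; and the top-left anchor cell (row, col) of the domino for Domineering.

O's best at [(2,1)]: h0:-1

[(2,1)] O move#1: h0:-1:+1/(1,1)*, h0:-2:-1/(0,1), h1:-1:-1/(2,0)
[(1,1)] X move#2: h0:-1:-1/(0,1)*, h1:-1:-1/(1,0)
[(0,1)] O move#3: h1:-1:+1/(0,0)*
[(0,0)] end (terminal -1, X#4); searched (2,1) to 4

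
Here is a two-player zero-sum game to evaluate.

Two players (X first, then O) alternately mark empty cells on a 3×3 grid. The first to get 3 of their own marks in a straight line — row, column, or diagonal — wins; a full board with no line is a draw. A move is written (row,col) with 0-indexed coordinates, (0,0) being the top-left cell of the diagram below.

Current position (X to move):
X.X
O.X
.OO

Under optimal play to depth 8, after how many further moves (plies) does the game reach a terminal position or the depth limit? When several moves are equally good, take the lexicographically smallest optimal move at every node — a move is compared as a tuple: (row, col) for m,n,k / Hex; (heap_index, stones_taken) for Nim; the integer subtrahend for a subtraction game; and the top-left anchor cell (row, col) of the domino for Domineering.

PV length from [X.X/O.X/.OO]: 1 ply

[X.X/O.X/.OO] X move#1: (0,1):+1/XXX/O.X/.OO*, (1,1):-1/X.X/OXX/.OO, (2,0):+1/X.X/O.X/XOO
[XXX/O.X/.OO] end (terminal -1, O#2); searched X.X/O.X/.OO to 8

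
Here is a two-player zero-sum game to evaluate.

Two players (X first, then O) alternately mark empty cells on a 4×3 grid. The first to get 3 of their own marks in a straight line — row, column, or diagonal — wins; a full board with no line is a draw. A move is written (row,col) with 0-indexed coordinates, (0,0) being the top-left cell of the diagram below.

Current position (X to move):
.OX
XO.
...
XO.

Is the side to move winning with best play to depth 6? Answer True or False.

[.OX/XO./.../XO.] X move#1: (0,0):-1/XOX/XO./.../XO., (1,2):-1/.OX/XOX/.../XO., (2,0):+1/.OX/XO./X../XO.*, (2,1):+1/.OX/XO./.X./XO., (2,2):-1/.OX/XO./..X/XO., (3,2):-1/.OX/XO./.../XOX
[.OX/XO./X../XO.] end (terminal -1, O#2); searched .OX/XO./.../XO. to 6

X winning at [.OX/XO./.../XO.]: True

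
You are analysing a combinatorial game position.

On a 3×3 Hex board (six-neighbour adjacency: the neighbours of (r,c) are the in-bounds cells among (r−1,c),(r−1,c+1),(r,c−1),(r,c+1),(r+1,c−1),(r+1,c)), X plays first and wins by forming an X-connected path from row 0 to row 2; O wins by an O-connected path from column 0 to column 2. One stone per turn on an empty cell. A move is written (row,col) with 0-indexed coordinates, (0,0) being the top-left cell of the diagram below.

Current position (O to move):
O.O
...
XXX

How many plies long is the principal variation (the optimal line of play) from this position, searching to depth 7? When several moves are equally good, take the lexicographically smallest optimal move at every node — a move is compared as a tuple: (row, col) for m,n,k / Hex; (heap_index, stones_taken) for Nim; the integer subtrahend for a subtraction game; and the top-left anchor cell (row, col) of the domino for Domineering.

PV length from [O.O/.../XXX]: 1 ply

ply 1, O at O.O/.../XXX | (0,1)=+1→OOO/.../XXX*; (1,0)=+1→O.O/O../XXX; (1,1)=+1→O.O/.O./XXX; (1,2)=-1→O.O/..O/XXX
ply 2: OOO/.../XXX is terminal -1 (X); from O.O/.../XXX depth 7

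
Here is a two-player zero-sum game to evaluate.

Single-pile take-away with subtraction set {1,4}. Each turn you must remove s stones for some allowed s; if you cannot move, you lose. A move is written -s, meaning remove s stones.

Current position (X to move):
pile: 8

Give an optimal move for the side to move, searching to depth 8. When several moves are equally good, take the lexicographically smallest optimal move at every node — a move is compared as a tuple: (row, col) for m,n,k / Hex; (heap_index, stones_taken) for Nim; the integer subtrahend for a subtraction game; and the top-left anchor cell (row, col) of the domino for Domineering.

X's best at [8]: -1

ply 1, X at 8 | -1=+1→7*; -4=-1→4
ply 2, O at 7 | -1=-1→6*; -4=-1→3
ply 3, X at 6 | -1=+1→5*; -4=+1→2
ply 4, O at 5 | -1=-1→4*; -4=-1→1
ply 5, X at 4 | -1=-1→3; -4=+1→0*
ply 6: 0 is terminal -1 (O); from 8 depth 8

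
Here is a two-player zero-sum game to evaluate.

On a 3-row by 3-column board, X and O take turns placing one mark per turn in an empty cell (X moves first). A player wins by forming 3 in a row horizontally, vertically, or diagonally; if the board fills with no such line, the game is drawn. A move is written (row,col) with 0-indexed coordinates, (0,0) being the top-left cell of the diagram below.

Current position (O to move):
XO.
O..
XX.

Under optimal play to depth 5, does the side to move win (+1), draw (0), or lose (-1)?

ply 1, O at XO./O../XX. | (0,2)=-1→XOO/O../XX.; (1,1)=-1→XO./OO./XX.; (1,2)=-1→XO./O.O/XX.; (2,2)=+0→XO./O../XXO*
ply 2, X at XO./O../XXO | (0,2)=+0→XOX/O../XXO*; (1,1)=+0→XO./OX./XXO; (1,2)=+0→XO./O.X/XXO
ply 3, O at XOX/O../XXO | (1,1)=+0→XOX/OO./XXO*; (1,2)=-1→XOX/O.O/XXO
ply 4, X at XOX/OO./XXO | (1,2)=+0→XOX/OOX/XXO*
ply 5: XOX/OOX/XXO is terminal +0 (O); from XO./O../XX. depth 5

value(XO./O../XX., O) = 0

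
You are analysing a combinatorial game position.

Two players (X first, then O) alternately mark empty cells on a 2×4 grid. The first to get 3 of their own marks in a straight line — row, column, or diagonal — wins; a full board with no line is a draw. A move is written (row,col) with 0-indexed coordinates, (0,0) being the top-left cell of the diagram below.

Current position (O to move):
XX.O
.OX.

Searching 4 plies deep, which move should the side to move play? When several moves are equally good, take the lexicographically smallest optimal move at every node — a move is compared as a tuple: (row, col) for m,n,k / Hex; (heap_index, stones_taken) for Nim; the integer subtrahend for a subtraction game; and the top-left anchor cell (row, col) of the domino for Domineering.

O's best at [XX.O/.OX.]: (0,2)

[XX.O/.OX.] O move#1: (0,2):+0/XXOO/.OX.*, (1,0):-1/XX.O/OOX., (1,3):-1/XX.O/.OXO
[XXOO/.OX.] X move#2: (1,0):+0/XXOO/XOX.*, (1,3):+0/XXOO/.OXX
[XXOO/XOX.] O move#3: (1,3):+0/XXOO/XOXO*
[XXOO/XOXO] end (terminal +0, X#4); searched XX.O/.OX. to 4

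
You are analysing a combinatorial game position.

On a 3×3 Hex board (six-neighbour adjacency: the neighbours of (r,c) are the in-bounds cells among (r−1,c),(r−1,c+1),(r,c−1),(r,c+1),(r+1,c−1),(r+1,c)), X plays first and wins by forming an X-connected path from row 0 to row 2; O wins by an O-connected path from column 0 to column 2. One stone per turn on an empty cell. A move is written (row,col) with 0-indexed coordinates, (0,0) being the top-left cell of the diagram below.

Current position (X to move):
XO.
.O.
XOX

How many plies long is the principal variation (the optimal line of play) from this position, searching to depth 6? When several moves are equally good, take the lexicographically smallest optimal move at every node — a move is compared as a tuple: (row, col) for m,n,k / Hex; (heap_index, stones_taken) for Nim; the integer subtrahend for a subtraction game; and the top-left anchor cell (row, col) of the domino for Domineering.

PV length from [XO./.O./XOX]: 3 plies

p1 X@[XO./.O./XOX]: (0,2)[XOX/.O./XOX]+1* (1,0)[XO./XO./XOX]+1 (1,2)[XO./.OX/XOX]+1
p2 O@[XOX/.O./XOX]: (1,0)[XOX/OO./XOX]-1* (1,2)[XOX/.OO/XOX]-1
p3 X@[XOX/OO./XOX]: (1,2)[XOX/OOX/XOX]+1*
p4 O@[XOX/OOX/XOX] terminal -1; root [XO./.O./XOX] d6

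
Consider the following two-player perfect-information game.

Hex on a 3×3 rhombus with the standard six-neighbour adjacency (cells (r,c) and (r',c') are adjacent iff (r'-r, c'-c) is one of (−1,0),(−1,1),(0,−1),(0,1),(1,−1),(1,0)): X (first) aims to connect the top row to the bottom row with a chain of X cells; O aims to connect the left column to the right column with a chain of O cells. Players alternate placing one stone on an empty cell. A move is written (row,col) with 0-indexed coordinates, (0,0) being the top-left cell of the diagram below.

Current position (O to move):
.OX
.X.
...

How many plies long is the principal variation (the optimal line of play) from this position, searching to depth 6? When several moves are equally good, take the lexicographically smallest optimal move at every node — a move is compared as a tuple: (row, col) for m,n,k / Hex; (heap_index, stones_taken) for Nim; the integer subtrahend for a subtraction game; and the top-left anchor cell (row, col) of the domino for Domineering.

PV length from [.OX/.X./...]: 4 plies

[.OX/.X./...] O move#1: (0,0):-1/OOX/.X./...*, (1,0):-1/.OX/OX./..., (1,2):-1/.OX/.XO/..., (2,0):-1/.OX/.X./O.., (2,1):-1/.OX/.X./.O., (2,2):-1/.OX/.X./..O
[OOX/.X./...] X move#2: (1,0):+1/OOX/XX./...*, (1,2):+1/OOX/.XX/..., (2,0):+1/OOX/.X./X.., (2,1):+1/OOX/.X./.X., (2,2):+1/OOX/.X./..X
[OOX/XX./...] O move#3: (1,2):-1/OOX/XXO/...*, (2,0):-1/OOX/XX./O.., (2,1):-1/OOX/XX./.O., (2,2):-1/OOX/XX./..O
[OOX/XXO/...] X move#4: (2,0):+1/OOX/XXO/X..*, (2,1):+1/OOX/XXO/.X., (2,2):+1/OOX/XXO/..X
[OOX/XXO/X..] end (terminal -1, O#5); searched .OX/.X./... to 6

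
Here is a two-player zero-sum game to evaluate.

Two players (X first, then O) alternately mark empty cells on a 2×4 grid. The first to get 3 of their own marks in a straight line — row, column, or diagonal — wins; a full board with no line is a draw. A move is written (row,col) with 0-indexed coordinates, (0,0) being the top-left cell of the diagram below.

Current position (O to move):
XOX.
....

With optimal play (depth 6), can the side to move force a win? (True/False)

[XOX./....] O move#1: (0,3):+0/XOXO/....*, (1,0):+0/XOX./O..., (1,1):+0/XOX./.O.., (1,2):+0/XOX./..O., (1,3):+0/XOX./...O
[XOXO/....] X move#2: (1,0):+0/XOXO/X...*, (1,1):+0/XOXO/.X.., (1,2):+0/XOXO/..X., (1,3):+0/XOXO/...X
[XOXO/X...] O move#3: (1,1):+0/XOXO/XO..*, (1,2):+0/XOXO/X.O., (1,3):+0/XOXO/X..O
[XOXO/XO..] X move#4: (1,2):+0/XOXO/XOX.*, (1,3):+0/XOXO/XO.X
[XOXO/XOX.] O move#5: (1,3):+0/XOXO/XOXO*
[XOXO/XOXO] end (terminal +0, X#6); searched XOX./.... to 6

O winning at [XOX./....]: False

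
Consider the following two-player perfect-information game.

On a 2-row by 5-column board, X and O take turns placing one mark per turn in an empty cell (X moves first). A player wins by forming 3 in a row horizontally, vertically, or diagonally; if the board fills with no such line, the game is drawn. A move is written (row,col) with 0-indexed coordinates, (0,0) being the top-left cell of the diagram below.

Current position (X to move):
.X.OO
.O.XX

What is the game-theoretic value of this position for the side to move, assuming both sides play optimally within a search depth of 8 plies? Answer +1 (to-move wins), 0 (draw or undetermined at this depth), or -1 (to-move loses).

ply 1, X at .X.OO/.O.XX | (0,0)=-1→XX.OO/.O.XX; (0,2)=+1→.XXOO/.O.XX*; (1,0)=-1→.X.OO/XO.XX; (1,2)=+1→.X.OO/.OXXX
ply 2, O at .XXOO/.O.XX | (0,0)=-1→OXXOO/.O.XX*; (1,0)=-1→.XXOO/OO.XX; (1,2)=-1→.XXOO/.OOXX
ply 3, X at OXXOO/.O.XX | (1,0)=+0→OXXOO/XO.XX; (1,2)=+1→OXXOO/.OXXX*
ply 4: OXXOO/.OXXX is terminal -1 (O); from .X.OO/.O.XX depth 8

value(.X.OO/.O.XX, X) = +1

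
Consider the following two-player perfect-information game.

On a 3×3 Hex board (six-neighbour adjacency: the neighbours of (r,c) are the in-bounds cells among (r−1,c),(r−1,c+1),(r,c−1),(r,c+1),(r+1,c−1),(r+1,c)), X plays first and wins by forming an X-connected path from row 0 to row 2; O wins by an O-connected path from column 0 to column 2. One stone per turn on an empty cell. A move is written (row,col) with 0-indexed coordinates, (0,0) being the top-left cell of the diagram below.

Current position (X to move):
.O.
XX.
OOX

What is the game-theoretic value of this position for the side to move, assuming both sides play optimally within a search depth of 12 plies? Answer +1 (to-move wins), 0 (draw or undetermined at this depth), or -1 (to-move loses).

ply 1, X at .O./XX./OOX | (0,0)=-1→XO./XX./OOX; (0,2)=-1→.OX/XX./OOX; (1,2)=+1→.O./XXX/OOX*
ply 2, O at .O./XXX/OOX | (0,0)=-1→OO./XXX/OOX*; (0,2)=-1→.OO/XXX/OOX
ply 3, X at OO./XXX/OOX | (0,2)=+1→OOX/XXX/OOX*
ply 4: OOX/XXX/OOX is terminal -1 (O); from .O./XX./OOX depth 12

value(.O./XX./OOX, X) = +1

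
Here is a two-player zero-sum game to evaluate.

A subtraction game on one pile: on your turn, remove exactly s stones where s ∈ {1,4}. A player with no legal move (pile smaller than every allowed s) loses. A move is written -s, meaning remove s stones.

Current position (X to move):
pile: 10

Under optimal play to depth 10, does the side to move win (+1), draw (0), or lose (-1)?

[10] X move#1: -1:-1/9*, -4:-1/6
[9] O move#2: -1:-1/8, -4:+1/5*
[5] X move#3: -1:-1/4*, -4:-1/1
[4] O move#4: -1:-1/3, -4:+1/0*
[0] end (terminal -1, X#5); searched 10 to 10

value(10, X) = -1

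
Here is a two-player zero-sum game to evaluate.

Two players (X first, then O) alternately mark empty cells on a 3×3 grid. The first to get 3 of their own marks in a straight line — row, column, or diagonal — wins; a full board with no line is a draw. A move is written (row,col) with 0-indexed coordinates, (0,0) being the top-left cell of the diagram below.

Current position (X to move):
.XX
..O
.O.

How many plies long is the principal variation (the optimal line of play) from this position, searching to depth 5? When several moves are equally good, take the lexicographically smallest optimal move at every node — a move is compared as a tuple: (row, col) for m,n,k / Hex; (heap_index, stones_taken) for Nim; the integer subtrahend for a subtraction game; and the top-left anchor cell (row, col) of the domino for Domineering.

PV length from [.XX/..O/.O.]: 1 ply

[.XX/..O/.O.] X move#1: (0,0):+1/XXX/..O/.O.*, (1,0):+0/.XX/X.O/.O., (1,1):+1/.XX/.XO/.O., (2,0):+1/.XX/..O/XO., (2,2):+0/.XX/..O/.OX
[XXX/..O/.O.] end (terminal -1, O#2); searched .XX/..O/.O. to 5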